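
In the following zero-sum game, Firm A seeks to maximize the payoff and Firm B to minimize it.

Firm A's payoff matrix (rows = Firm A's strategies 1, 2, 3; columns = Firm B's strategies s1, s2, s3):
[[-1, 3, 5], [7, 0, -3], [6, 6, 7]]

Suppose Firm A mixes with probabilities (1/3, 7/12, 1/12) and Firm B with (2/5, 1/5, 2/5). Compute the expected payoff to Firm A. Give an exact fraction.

11/5

Against (2/5, 1/5, 2/5), each row's expected payoff is 1: 11/5; 2: 8/5; 3: 32/5.
Taking the (1/3, 7/12, 1/12)-weighted average: (1/3)·(11/5) + (7/12)·(8/5) + (1/12)·(32/5) = 11/5.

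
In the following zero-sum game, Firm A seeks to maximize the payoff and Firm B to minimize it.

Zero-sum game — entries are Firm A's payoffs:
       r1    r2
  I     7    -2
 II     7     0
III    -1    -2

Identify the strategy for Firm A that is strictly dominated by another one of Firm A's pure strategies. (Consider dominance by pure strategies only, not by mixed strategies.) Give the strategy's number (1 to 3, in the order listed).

3

Compare III with II: 7 > -1, 0 > -2.
So II strictly dominates III for Firm A; III is strictly dominated.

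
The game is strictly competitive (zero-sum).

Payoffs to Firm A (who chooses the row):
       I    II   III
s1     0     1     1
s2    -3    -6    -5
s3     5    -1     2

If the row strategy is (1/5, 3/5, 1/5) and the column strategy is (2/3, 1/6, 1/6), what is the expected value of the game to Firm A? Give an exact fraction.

-23/15

Against (2/3, 1/6, 1/6), each row's expected payoff is s1: 1/3; s2: -23/6; s3: 7/2.
Taking the (1/5, 3/5, 1/5)-weighted average: (1/5)·(1/3) + (3/5)·(-23/6) + (1/5)·(7/2) = -23/15.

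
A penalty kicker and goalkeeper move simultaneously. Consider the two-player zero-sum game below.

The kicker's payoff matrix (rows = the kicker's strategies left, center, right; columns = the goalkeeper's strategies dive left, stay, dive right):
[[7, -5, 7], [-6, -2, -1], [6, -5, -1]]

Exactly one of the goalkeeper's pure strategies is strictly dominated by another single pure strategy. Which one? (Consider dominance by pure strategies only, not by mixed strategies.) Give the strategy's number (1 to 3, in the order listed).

The goalkeeper prefers columns that give the kicker less. Compare dive right with stay: -5 < 7, -2 < -1, -5 < -1.
So stay strictly dominates dive right for the goalkeeper; dive right is strictly dominated.

3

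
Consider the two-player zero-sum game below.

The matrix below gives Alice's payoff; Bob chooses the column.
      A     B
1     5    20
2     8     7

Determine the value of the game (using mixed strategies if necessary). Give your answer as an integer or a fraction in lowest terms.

125/16

Row minima are 5 and 7, so Alice's maximin is 7; column maxima are 8 and 20, so Bob's minimax is 8. These differ, so the equilibrium is in mixed strategies.
Let Alice play 1 with probability p. Bob is indifferent when 5p + 8(1−p) = 20p + 7(1−p), giving p = 1/16.
Let Bob play A with probability q. Alice is indifferent when 5q + 20(1−q) = 8q + 7(1−q), giving q = 13/16.
The value is 5·(13/16) + (20)·(3/16) = 125/16.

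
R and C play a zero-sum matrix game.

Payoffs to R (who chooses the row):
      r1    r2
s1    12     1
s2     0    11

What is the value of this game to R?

Row minima are 1 and 0, so R's maximin is 1; column maxima are 12 and 11, so C's minimax is 11. These differ, so the equilibrium is in mixed strategies.
Let R play s1 with probability p. C is indifferent when 12p = p + 11(1−p), giving p = 1/2.
Let C play r1 with probability q. R is indifferent when 12q + (1−q) = 11(1−q), giving q = 5/11.
The value is 12·(5/11) + (1)·(6/11) = 6.

6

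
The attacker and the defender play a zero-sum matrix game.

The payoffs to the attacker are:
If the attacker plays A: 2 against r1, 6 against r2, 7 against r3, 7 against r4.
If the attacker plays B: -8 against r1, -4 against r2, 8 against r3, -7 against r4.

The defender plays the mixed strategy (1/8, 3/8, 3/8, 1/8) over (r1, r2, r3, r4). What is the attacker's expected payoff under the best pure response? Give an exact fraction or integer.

A: (2)·(1/8) + (6)·(3/8) + (7)·(3/8) + (7)·(1/8) = 6.
B: (-8)·(1/8) + (-4)·(3/8) + (8)·(3/8) + (-7)·(1/8) = -3/8.
The best pure response is A with expected payoff 6.

6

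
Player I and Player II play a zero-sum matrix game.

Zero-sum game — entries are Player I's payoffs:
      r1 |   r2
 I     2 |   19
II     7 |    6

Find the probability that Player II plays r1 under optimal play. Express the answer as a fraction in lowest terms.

13/18

Row minima are 2 and 6, so Player I's maximin is 6; column maxima are 7 and 19, so Player II's minimax is 7. These differ, so the equilibrium is in mixed strategies.
Let Player II play r1 with probability q. Player I is indifferent when 2q + 19(1−q) = 7q + 6(1−q), giving q = 13/18.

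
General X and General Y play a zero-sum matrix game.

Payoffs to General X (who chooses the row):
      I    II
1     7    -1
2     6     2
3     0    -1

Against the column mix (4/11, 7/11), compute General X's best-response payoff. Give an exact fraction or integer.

1: (7)·(4/11) + (-1)·(7/11) = 21/11.
2: (6)·(4/11) + (2)·(7/11) = 38/11.
3: (0)·(4/11) + (-1)·(7/11) = -7/11.
The best pure response is 2 with expected payoff 38/11.

38/11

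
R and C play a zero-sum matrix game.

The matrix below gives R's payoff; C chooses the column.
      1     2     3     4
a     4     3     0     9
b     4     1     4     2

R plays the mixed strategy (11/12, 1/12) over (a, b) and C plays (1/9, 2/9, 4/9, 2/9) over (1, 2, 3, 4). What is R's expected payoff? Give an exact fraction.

Against (1/9, 2/9, 4/9, 2/9), each row's expected payoff is a: 28/9; b: 26/9.
Taking the (11/12, 1/12)-weighted average: (11/12)·(28/9) + (1/12)·(26/9) = 167/54.

167/54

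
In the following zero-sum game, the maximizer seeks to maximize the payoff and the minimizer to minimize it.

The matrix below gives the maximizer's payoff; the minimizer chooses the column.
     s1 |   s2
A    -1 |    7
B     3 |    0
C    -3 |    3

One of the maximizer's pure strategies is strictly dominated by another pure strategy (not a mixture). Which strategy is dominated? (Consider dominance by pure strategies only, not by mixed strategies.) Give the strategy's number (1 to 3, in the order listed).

3

Compare C with A: -1 > -3, 7 > 3.
So A strictly dominates C for the maximizer; C is strictly dominated.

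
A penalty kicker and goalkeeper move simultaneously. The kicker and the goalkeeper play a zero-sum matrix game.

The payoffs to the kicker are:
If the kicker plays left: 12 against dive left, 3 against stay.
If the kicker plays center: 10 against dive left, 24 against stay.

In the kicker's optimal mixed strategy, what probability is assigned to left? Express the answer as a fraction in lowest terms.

14/23

Row minima are 3 and 10, so the kicker's maximin is 10; column maxima are 12 and 24, so the goalkeeper's minimax is 12. These differ, so the equilibrium is in mixed strategies.
Let the kicker play left with probability p. The goalkeeper is indifferent when 12p + 10(1−p) = 3p + 24(1−p), giving p = 14/23.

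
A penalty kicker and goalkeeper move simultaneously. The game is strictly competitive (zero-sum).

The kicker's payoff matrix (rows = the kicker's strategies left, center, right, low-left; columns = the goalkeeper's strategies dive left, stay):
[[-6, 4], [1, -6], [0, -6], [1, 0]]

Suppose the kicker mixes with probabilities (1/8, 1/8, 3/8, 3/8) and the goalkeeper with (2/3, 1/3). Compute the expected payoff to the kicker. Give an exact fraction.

Against (2/3, 1/3), each row's expected payoff is left: -8/3; center: -4/3; right: -2; low-left: 2/3.
Taking the (1/8, 1/8, 3/8, 3/8)-weighted average: (1/8)·(-8/3) + (1/8)·(-4/3) + (3/8)·(-2) + (3/8)·(2/3) = -1.

-1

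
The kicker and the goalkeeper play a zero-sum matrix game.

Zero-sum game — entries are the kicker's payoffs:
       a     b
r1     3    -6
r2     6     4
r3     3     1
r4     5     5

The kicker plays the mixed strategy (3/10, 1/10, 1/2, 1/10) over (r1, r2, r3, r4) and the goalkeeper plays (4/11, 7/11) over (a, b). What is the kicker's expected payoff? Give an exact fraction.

56/55

Against (4/11, 7/11), each row's expected payoff is r1: -30/11; r2: 52/11; r3: 19/11; r4: 5.
Taking the (3/10, 1/10, 1/2, 1/10)-weighted average: (3/10)·(-30/11) + (1/10)·(52/11) + (1/2)·(19/11) + (1/10)·(5) = 56/55.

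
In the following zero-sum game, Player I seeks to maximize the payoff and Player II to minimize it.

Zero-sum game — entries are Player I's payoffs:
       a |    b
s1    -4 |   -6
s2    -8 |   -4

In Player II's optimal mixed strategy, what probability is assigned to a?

1/3

Row minima are -6 and -8, so Player I's maximin is -6; column maxima are -4 and -4, so Player II's minimax is -4. These differ, so the equilibrium is in mixed strategies.
Let Player II play a with probability q. Player I is indifferent when −4q − 6(1−q) = −8q − 4(1−q), giving q = 1/3.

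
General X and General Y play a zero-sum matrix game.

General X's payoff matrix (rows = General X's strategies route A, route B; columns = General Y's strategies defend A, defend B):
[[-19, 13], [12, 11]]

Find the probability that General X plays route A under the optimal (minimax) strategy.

1/33

Row minima are -19 and 11, so General X's maximin is 11; column maxima are 12 and 13, so General Y's minimax is 12. These differ, so the equilibrium is in mixed strategies.
Let General X play route A with probability p. General Y is indifferent when −19p + 12(1−p) = 13p + 11(1−p), giving p = 1/33.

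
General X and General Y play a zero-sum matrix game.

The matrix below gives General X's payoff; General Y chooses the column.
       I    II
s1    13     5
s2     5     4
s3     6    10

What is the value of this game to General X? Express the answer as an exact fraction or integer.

Row s2 is strictly dominated by row s3, so General X never plays it.
The remaining 2×2 game on (s1, s3) × (I, II) has no saddle point. Let General X play s1 with probability p; indifference gives 13p + 6(1−p) = 5p + 10(1−p), so p = 1/3.
Similarly General Y's optimal q on I is 5/12, and the value is 13·(5/12) + (5)·(7/12) = 25/3.

25/3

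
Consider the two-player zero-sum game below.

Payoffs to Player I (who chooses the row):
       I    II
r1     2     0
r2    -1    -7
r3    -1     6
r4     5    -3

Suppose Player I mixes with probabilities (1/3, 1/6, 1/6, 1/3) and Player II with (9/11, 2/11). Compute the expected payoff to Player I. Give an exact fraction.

Against (9/11, 2/11), each row's expected payoff is r1: 18/11; r2: -23/11; r3: 3/11; r4: 39/11.
Taking the (1/3, 1/6, 1/6, 1/3)-weighted average: (1/3)·(18/11) + (1/6)·(-23/11) + (1/6)·(3/11) + (1/3)·(39/11) = 47/33.

47/33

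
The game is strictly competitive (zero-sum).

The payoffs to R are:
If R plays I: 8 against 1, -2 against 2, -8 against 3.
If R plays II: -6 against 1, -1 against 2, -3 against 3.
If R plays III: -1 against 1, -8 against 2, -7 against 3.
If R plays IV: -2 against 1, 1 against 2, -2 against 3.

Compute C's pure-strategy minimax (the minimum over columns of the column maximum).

-2

The worst case (largest entry) in each column is 1: 8, 2: 1, 3: -2.
The best (smallest) of these is -2.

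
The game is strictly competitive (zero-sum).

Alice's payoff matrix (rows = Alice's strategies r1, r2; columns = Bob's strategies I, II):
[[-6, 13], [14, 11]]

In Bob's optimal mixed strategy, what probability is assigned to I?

Row minima are -6 and 11, so Alice's maximin is 11; column maxima are 14 and 13, so Bob's minimax is 13. These differ, so the equilibrium is in mixed strategies.
Let Bob play I with probability q. Alice is indifferent when −6q + 13(1−q) = 14q + 11(1−q), giving q = 1/11.

1/11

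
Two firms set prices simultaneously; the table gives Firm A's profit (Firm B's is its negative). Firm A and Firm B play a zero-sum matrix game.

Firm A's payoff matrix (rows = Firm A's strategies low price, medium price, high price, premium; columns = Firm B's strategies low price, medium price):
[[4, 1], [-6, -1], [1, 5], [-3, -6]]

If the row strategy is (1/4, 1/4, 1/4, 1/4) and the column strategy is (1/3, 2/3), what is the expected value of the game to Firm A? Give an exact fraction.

-1/2

Against (1/3, 2/3), each row's expected payoff is low price: 2; medium price: -8/3; high price: 11/3; premium: -5.
Taking the (1/4, 1/4, 1/4, 1/4)-weighted average: (1/4)·(2) + (1/4)·(-8/3) + (1/4)·(11/3) + (1/4)·(-5) = -1/2.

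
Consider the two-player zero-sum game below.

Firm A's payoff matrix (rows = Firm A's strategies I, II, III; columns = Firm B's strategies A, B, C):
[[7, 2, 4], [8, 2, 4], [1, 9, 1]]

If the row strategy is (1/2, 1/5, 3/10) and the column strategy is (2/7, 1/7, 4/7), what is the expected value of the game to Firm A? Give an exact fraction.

39/10

Against (2/7, 1/7, 4/7), each row's expected payoff is I: 32/7; II: 34/7; III: 15/7.
Taking the (1/2, 1/5, 3/10)-weighted average: (1/2)·(32/7) + (1/5)·(34/7) + (3/10)·(15/7) = 39/10.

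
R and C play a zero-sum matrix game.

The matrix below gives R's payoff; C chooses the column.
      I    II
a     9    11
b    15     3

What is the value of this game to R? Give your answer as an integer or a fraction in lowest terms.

69/7

Row minima are 9 and 3, so R's maximin is 9; column maxima are 15 and 11, so C's minimax is 11. These differ, so the equilibrium is in mixed strategies.
Let R play a with probability p. C is indifferent when 9p + 15(1−p) = 11p + 3(1−p), giving p = 6/7.
Let C play I with probability q. R is indifferent when 9q + 11(1−q) = 15q + 3(1−q), giving q = 4/7.
The value is 9·(4/7) + (11)·(3/7) = 69/7.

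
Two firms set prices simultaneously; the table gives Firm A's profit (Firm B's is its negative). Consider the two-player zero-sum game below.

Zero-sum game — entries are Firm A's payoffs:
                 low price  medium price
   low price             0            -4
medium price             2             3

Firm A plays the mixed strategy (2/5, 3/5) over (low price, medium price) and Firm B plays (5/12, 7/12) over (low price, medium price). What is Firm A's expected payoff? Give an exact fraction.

37/60

Against (5/12, 7/12), each row's expected payoff is low price: -7/3; medium price: 31/12.
Taking the (2/5, 3/5)-weighted average: (2/5)·(-7/3) + (3/5)·(31/12) = 37/60.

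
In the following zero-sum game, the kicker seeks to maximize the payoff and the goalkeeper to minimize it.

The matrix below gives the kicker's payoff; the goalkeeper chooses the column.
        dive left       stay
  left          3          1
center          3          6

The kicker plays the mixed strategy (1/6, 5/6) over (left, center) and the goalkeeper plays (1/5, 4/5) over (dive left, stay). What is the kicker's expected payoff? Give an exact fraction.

71/15

Against (1/5, 4/5), each row's expected payoff is left: 7/5; center: 27/5.
Taking the (1/6, 5/6)-weighted average: (1/6)·(7/5) + (5/6)·(27/5) = 71/15.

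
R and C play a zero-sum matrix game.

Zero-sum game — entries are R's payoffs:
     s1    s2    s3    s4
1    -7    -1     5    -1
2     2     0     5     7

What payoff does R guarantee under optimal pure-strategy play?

0

Row minima: -7, 0 → R's maximin is 0.
Column maxima: 2, 0, 5, 7 → C's minimax is 0.
They coincide at (2, s2), so the value is 0.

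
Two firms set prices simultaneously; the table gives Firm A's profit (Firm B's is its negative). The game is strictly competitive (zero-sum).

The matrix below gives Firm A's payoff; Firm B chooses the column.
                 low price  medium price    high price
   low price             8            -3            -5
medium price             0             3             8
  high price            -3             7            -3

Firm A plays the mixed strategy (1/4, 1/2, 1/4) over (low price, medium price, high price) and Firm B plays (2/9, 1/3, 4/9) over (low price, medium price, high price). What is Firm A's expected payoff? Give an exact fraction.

2

Against (2/9, 1/3, 4/9), each row's expected payoff is low price: -13/9; medium price: 41/9; high price: 1/3.
Taking the (1/4, 1/2, 1/4)-weighted average: (1/4)·(-13/9) + (1/2)·(41/9) + (1/4)·(1/3) = 2.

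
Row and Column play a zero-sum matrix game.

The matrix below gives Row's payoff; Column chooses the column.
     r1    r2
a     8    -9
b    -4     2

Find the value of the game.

-20/23

Row minima are -9 and -4, so Row's maximin is -4; column maxima are 8 and 2, so Column's minimax is 2. These differ, so the equilibrium is in mixed strategies.
Let Row play a with probability p. Column is indifferent when 8p − 4(1−p) = −9p + 2(1−p), giving p = 6/23.
Let Column play r1 with probability q. Row is indifferent when 8q − 9(1−q) = −4q + 2(1−q), giving q = 11/23.
The value is 8·(11/23) + (-9)·(12/23) = -20/23.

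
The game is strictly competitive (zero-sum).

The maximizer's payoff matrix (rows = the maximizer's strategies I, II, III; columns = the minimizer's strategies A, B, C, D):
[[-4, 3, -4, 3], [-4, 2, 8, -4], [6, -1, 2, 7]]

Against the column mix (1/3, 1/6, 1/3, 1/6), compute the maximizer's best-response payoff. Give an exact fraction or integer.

I: (-4)·(1/3) + (3)·(1/6) + (-4)·(1/3) + (3)·(1/6) = -5/3.
II: (-4)·(1/3) + (2)·(1/6) + (8)·(1/3) + (-4)·(1/6) = 1.
III: (6)·(1/3) + (-1)·(1/6) + (2)·(1/3) + (7)·(1/6) = 11/3.
The best pure response is III with expected payoff 11/3.

11/3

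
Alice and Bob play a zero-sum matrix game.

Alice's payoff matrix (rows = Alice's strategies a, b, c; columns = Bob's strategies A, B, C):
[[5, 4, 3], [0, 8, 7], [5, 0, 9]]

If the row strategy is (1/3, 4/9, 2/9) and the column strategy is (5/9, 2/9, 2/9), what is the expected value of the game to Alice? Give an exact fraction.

Against (5/9, 2/9, 2/9), each row's expected payoff is a: 13/3; b: 10/3; c: 43/9.
Taking the (1/3, 4/9, 2/9)-weighted average: (1/3)·(13/3) + (4/9)·(10/3) + (2/9)·(43/9) = 323/81.

323/81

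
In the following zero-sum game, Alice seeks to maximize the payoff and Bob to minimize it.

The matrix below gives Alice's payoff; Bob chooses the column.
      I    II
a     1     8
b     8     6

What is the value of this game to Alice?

58/9

Row minima are 1 and 6, so Alice's maximin is 6; column maxima are 8 and 8, so Bob's minimax is 8. These differ, so the equilibrium is in mixed strategies.
Let Alice play a with probability p. Bob is indifferent when p + 8(1−p) = 8p + 6(1−p), giving p = 2/9.
Let Bob play I with probability q. Alice is indifferent when q + 8(1−q) = 8q + 6(1−q), giving q = 2/9.
The value is 1·(2/9) + (8)·(7/9) = 58/9.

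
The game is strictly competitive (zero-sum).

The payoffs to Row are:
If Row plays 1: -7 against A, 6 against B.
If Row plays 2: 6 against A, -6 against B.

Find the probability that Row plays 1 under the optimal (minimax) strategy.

12/25

Row minima are -7 and -6, so Row's maximin is -6; column maxima are 6 and 6, so Column's minimax is 6. These differ, so the equilibrium is in mixed strategies.
Let Row play 1 with probability p. Column is indifferent when −7p + 6(1−p) = 6p − 6(1−p), giving p = 12/25.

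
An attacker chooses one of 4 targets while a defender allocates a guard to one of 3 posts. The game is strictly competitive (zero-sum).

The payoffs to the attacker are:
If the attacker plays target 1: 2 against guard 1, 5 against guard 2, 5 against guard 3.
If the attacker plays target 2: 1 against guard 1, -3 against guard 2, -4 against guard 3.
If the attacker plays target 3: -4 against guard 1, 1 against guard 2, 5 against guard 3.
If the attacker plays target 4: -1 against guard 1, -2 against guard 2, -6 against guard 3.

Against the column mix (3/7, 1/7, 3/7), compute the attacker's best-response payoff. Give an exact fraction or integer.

26/7

target 1: (2)·(3/7) + (5)·(1/7) + (5)·(3/7) = 26/7.
target 2: (1)·(3/7) + (-3)·(1/7) + (-4)·(3/7) = -12/7.
target 3: (-4)·(3/7) + (1)·(1/7) + (5)·(3/7) = 4/7.
target 4: (-1)·(3/7) + (-2)·(1/7) + (-6)·(3/7) = -23/7.
The best pure response is target 1 with expected payoff 26/7.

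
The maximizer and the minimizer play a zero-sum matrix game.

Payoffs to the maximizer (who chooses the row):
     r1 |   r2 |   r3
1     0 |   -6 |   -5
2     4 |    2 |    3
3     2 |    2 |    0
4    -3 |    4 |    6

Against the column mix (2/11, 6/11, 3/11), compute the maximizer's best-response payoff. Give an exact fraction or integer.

36/11

1: (0)·(2/11) + (-6)·(6/11) + (-5)·(3/11) = -51/11.
2: (4)·(2/11) + (2)·(6/11) + (3)·(3/11) = 29/11.
3: (2)·(2/11) + (2)·(6/11) + (0)·(3/11) = 16/11.
4: (-3)·(2/11) + (4)·(6/11) + (6)·(3/11) = 36/11.
The best pure response is 4 with expected payoff 36/11.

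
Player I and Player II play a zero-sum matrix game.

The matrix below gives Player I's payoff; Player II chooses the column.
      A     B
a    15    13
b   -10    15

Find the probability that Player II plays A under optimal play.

Row minima are 13 and -10, so Player I's maximin is 13; column maxima are 15 and 15, so Player II's minimax is 15. These differ, so the equilibrium is in mixed strategies.
Let Player II play A with probability q. Player I is indifferent when 15q + 13(1−q) = −10q + 15(1−q), giving q = 2/27.

2/27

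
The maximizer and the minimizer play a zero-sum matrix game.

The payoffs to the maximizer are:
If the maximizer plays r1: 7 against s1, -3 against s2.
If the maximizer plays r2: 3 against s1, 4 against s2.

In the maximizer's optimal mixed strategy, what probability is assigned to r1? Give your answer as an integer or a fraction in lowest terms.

1/11

Row minima are -3 and 3, so the maximizer's maximin is 3; column maxima are 7 and 4, so the minimizer's minimax is 4. These differ, so the equilibrium is in mixed strategies.
Let the maximizer play r1 with probability p. The minimizer is indifferent when 7p + 3(1−p) = −3p + 4(1−p), giving p = 1/11.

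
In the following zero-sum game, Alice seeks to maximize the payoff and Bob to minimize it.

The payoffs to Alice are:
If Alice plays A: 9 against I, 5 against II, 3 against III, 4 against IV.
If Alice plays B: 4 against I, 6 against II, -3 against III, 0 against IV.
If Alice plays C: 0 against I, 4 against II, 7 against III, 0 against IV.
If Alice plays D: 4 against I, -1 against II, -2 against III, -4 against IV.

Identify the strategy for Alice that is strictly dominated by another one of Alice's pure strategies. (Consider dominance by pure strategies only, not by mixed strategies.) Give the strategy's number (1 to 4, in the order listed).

4

Compare D with A: 9 > 4, 5 > -1, 3 > -2, 4 > -4.
So A strictly dominates D for Alice; D is strictly dominated.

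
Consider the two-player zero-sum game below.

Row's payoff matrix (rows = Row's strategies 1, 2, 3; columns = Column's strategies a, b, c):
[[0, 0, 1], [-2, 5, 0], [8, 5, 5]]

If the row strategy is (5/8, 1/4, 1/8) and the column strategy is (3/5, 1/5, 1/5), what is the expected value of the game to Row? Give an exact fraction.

Against (3/5, 1/5, 1/5), each row's expected payoff is 1: 1/5; 2: -1/5; 3: 34/5.
Taking the (5/8, 1/4, 1/8)-weighted average: (5/8)·(1/5) + (1/4)·(-1/5) + (1/8)·(34/5) = 37/40.

37/40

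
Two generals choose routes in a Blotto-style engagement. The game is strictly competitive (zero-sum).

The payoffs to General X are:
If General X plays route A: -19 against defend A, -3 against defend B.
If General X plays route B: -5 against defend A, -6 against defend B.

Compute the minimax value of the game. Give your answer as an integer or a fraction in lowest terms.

Row minima are -19 and -6, so General X's maximin is -6; column maxima are -5 and -3, so General Y's minimax is -5. These differ, so the equilibrium is in mixed strategies.
Let General X play route A with probability p. General Y is indifferent when −19p − 5(1−p) = −3p − 6(1−p), giving p = 1/17.
Let General Y play defend A with probability q. General X is indifferent when −19q − 3(1−q) = −5q − 6(1−q), giving q = 3/17.
The value is -19·(3/17) + (-3)·(14/17) = -99/17.

-99/17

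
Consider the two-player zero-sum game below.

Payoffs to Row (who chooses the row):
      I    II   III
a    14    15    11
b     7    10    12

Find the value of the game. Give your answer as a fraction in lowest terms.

Column II is strictly dominated by I for Column (it gives Row more in every row).
The remaining 2×2 game on (a, b) × (I, III) has no saddle point. Let Row play a with probability p; indifference gives 14p + 7(1−p) = 11p + 12(1−p), so p = 5/8.
Similarly Column's optimal q on I is 1/8, and the value is 14·(1/8) + (11)·(7/8) = 91/8.

91/8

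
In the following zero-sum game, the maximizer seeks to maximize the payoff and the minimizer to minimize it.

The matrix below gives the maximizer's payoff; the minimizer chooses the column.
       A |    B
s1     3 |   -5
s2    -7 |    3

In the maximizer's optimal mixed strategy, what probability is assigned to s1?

Row minima are -5 and -7, so the maximizer's maximin is -5; column maxima are 3 and 3, so the minimizer's minimax is 3. These differ, so the equilibrium is in mixed strategies.
Let the maximizer play s1 with probability p. The minimizer is indifferent when 3p − 7(1−p) = −5p + 3(1−p), giving p = 5/9.

5/9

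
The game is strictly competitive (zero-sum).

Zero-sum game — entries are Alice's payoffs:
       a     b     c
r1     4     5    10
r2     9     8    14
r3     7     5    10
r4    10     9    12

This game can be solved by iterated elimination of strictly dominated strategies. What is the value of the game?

Row r1 is strictly dominated by row r2 (9>4, 8>5, 14>10); eliminate r1.
Column c is strictly dominated by a for Bob (9<14, 7<10, 10<12); eliminate c.
Row r2 is strictly dominated by row r4 (10>9, 9>8); eliminate r2.
Row r3 is strictly dominated by row r4 (10>7, 9>5); eliminate r3.
Column a is strictly dominated by b for Bob (9<10); eliminate a.
Only (r4, b) remains, with payoff 9.

9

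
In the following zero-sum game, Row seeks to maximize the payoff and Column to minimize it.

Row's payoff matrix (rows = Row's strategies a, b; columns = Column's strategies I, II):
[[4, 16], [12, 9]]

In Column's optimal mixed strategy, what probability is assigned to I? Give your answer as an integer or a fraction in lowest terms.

Row minima are 4 and 9, so Row's maximin is 9; column maxima are 12 and 16, so Column's minimax is 12. These differ, so the equilibrium is in mixed strategies.
Let Column play I with probability q. Row is indifferent when 4q + 16(1−q) = 12q + 9(1−q), giving q = 7/15.

7/15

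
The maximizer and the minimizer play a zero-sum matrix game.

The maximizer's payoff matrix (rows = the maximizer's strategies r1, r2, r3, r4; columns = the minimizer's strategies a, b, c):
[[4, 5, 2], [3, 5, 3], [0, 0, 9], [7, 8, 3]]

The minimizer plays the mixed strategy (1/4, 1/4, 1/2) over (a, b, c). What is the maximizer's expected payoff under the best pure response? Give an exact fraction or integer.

r1: (4)·(1/4) + (5)·(1/4) + (2)·(1/2) = 13/4.
r2: (3)·(1/4) + (5)·(1/4) + (3)·(1/2) = 7/2.
r3: (0)·(1/4) + (0)·(1/4) + (9)·(1/2) = 9/2.
r4: (7)·(1/4) + (8)·(1/4) + (3)·(1/2) = 21/4.
The best pure response is r4 with expected payoff 21/4.

21/4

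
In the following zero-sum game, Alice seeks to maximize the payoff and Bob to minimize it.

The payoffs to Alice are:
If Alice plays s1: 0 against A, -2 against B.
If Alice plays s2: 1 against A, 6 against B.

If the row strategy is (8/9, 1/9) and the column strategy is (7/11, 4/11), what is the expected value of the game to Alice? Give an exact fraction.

-1/3

Against (7/11, 4/11), each row's expected payoff is s1: -8/11; s2: 31/11.
Taking the (8/9, 1/9)-weighted average: (8/9)·(-8/11) + (1/9)·(31/11) = -1/3.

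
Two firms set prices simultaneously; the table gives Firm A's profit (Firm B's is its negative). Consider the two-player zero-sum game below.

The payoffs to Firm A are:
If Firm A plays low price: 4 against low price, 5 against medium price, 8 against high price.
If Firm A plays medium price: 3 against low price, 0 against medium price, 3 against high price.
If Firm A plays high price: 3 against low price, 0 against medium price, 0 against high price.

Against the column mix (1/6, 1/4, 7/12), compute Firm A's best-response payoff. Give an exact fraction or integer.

low price: (4)·(1/6) + (5)·(1/4) + (8)·(7/12) = 79/12.
medium price: (3)·(1/6) + (0)·(1/4) + (3)·(7/12) = 9/4.
high price: (3)·(1/6) + (0)·(1/4) + (0)·(7/12) = 1/2.
The best pure response is low price with expected payoff 79/12.

79/12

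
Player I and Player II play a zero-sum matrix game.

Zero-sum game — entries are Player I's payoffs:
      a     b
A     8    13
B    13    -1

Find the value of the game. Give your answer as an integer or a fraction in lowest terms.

177/19

Row minima are 8 and -1, so Player I's maximin is 8; column maxima are 13 and 13, so Player II's minimax is 13. These differ, so the equilibrium is in mixed strategies.
Let Player I play A with probability p. Player II is indifferent when 8p + 13(1−p) = 13p − (1−p), giving p = 14/19.
Let Player II play a with probability q. Player I is indifferent when 8q + 13(1−q) = 13q − (1−q), giving q = 14/19.
The value is 8·(14/19) + (13)·(5/19) = 177/19.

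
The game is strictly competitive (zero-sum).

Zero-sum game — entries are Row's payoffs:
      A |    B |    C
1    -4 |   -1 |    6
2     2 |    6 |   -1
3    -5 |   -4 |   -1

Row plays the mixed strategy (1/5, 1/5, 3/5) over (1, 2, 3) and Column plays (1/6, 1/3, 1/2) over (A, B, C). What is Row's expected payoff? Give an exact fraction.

Against (1/6, 1/3, 1/2), each row's expected payoff is 1: 2; 2: 11/6; 3: -8/3.
Taking the (1/5, 1/5, 3/5)-weighted average: (1/5)·(2) + (1/5)·(11/6) + (3/5)·(-8/3) = -5/6.

-5/6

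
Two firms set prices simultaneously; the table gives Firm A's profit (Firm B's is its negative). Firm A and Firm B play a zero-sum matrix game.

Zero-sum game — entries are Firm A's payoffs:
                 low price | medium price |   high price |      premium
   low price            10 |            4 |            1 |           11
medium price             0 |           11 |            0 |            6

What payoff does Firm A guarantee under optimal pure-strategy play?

1

Row minima: 1, 0 → Firm A's maximin is 1.
Column maxima: 10, 11, 1, 11 → Firm B's minimax is 1.
They coincide at (low price, high price), so the value is 1.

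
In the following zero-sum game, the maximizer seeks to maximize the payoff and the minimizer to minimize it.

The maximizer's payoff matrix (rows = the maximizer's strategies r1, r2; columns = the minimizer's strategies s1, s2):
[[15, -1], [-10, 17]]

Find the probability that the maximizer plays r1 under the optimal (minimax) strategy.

Row minima are -1 and -10, so the maximizer's maximin is -1; column maxima are 15 and 17, so the minimizer's minimax is 15. These differ, so the equilibrium is in mixed strategies.
Let the maximizer play r1 with probability p. The minimizer is indifferent when 15p − 10(1−p) = −p + 17(1−p), giving p = 27/43.

27/43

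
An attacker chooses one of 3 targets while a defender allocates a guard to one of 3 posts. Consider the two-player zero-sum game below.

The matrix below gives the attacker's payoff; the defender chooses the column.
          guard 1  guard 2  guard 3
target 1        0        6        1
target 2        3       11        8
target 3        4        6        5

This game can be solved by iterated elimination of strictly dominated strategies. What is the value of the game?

Row target 1 is strictly dominated by row target 2 (3>0, 11>6, 8>1); eliminate target 1.
Column guard 2 is strictly dominated by guard 1 for the defender (3<11, 4<6); eliminate guard 2.
Column guard 3 is strictly dominated by guard 1 for the defender (3<8, 4<5); eliminate guard 3.
Row target 2 is strictly dominated by row target 3 (4>3); eliminate target 2.
Only (target 3, guard 1) remains, with payoff 4.

4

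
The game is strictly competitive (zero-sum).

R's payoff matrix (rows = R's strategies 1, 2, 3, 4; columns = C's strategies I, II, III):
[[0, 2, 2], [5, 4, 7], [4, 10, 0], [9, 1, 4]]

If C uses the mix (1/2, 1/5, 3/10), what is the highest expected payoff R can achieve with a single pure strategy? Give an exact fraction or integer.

1: (0)·(1/2) + (2)·(1/5) + (2)·(3/10) = 1.
2: (5)·(1/2) + (4)·(1/5) + (7)·(3/10) = 27/5.
3: (4)·(1/2) + (10)·(1/5) + (0)·(3/10) = 4.
4: (9)·(1/2) + (1)·(1/5) + (4)·(3/10) = 59/10.
The best pure response is 4 with expected payoff 59/10.

59/10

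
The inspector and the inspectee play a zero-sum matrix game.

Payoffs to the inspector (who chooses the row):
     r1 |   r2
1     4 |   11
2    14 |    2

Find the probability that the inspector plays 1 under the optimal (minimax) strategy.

Row minima are 4 and 2, so the inspector's maximin is 4; column maxima are 14 and 11, so the inspectee's minimax is 11. These differ, so the equilibrium is in mixed strategies.
Let the inspector play 1 with probability p. The inspectee is indifferent when 4p + 14(1−p) = 11p + 2(1−p), giving p = 12/19.

12/19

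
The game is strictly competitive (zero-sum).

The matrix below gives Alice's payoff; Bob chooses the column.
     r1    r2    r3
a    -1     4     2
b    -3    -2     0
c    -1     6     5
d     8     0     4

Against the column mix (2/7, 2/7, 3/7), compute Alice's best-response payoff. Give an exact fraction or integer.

a: (-1)·(2/7) + (4)·(2/7) + (2)·(3/7) = 12/7.
b: (-3)·(2/7) + (-2)·(2/7) + (0)·(3/7) = -10/7.
c: (-1)·(2/7) + (6)·(2/7) + (5)·(3/7) = 25/7.
d: (8)·(2/7) + (0)·(2/7) + (4)·(3/7) = 4.
The best pure response is d with expected payoff 4.

4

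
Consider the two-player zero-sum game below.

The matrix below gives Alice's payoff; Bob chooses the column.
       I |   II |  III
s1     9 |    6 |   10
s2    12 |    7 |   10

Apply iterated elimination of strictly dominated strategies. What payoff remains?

Column III is strictly dominated by II for Bob (6<10, 7<10); eliminate III.
Row s1 is strictly dominated by row s2 (12>9, 7>6); eliminate s1.
Column I is strictly dominated by II for Bob (7<12); eliminate I.
Only (s2, II) remains, with payoff 7.

7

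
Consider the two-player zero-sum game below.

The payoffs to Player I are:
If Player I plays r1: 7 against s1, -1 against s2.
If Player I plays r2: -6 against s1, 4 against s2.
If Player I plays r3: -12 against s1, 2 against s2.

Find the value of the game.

11/9

Row r3 is strictly dominated by row r2, so Player I never plays it.
The remaining 2×2 game on (r1, r2) × (s1, s2) has no saddle point. Let Player I play r1 with probability p; indifference gives 7p − 6(1−p) = −p + 4(1−p), so p = 5/9.
Similarly Player II's optimal q on s1 is 5/18, and the value is 7·(5/18) + (-1)·(13/18) = 11/9.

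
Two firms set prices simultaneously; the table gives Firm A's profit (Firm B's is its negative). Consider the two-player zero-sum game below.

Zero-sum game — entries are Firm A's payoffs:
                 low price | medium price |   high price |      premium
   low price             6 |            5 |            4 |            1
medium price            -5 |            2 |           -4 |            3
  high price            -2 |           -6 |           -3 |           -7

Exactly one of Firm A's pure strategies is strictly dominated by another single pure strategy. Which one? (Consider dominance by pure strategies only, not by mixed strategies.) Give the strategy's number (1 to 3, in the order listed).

Compare high price with low price: 6 > -2, 5 > -6, 4 > -3, 1 > -7.
So low price strictly dominates high price for Firm A; high price is strictly dominated.

3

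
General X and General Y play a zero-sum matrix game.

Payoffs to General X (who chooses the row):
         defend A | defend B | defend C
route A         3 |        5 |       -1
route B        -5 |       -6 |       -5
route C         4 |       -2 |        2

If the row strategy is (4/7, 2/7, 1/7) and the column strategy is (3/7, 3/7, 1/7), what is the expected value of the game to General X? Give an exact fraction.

Against (3/7, 3/7, 1/7), each row's expected payoff is route A: 23/7; route B: -38/7; route C: 8/7.
Taking the (4/7, 2/7, 1/7)-weighted average: (4/7)·(23/7) + (2/7)·(-38/7) + (1/7)·(8/7) = 24/49.

24/49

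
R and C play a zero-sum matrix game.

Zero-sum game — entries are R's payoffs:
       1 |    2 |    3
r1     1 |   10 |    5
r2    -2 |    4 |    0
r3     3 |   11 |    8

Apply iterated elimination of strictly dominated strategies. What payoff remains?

3

Column 2 is strictly dominated by 1 for C (1<10, -2<4, 3<11); eliminate 2.
Row r2 is strictly dominated by row r1 (1>-2, 5>0); eliminate r2.
Column 3 is strictly dominated by 1 for C (1<5, 3<8); eliminate 3.
Row r1 is strictly dominated by row r3 (3>1); eliminate r1.
Only (r3, 1) remains, with payoff 3.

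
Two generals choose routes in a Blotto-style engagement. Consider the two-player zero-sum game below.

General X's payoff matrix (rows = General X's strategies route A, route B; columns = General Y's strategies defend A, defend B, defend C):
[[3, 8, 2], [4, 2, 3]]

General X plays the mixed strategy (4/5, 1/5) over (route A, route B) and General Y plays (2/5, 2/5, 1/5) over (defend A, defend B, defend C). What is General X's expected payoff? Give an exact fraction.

Against (2/5, 2/5, 1/5), each row's expected payoff is route A: 24/5; route B: 3.
Taking the (4/5, 1/5)-weighted average: (4/5)·(24/5) + (1/5)·(3) = 111/25.

111/25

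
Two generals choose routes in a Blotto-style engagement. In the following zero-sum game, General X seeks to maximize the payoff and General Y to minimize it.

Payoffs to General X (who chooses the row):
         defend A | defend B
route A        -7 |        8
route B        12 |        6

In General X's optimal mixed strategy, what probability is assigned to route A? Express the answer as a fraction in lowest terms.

2/7

Row minima are -7 and 6, so General X's maximin is 6; column maxima are 12 and 8, so General Y's minimax is 8. These differ, so the equilibrium is in mixed strategies.
Let General X play route A with probability p. General Y is indifferent when −7p + 12(1−p) = 8p + 6(1−p), giving p = 2/7.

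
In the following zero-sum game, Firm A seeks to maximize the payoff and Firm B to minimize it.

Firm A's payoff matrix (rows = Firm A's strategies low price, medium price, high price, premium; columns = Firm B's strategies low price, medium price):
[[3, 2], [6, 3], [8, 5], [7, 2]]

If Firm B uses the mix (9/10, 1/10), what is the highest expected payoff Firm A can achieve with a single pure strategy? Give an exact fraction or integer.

low price: (3)·(9/10) + (2)·(1/10) = 29/10.
medium price: (6)·(9/10) + (3)·(1/10) = 57/10.
high price: (8)·(9/10) + (5)·(1/10) = 77/10.
premium: (7)·(9/10) + (2)·(1/10) = 13/2.
The best pure response is high price with expected payoff 77/10.

77/10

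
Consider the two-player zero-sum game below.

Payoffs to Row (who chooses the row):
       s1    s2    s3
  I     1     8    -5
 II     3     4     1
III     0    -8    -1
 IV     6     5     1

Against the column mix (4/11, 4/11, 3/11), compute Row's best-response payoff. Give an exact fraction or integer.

47/11

I: (1)·(4/11) + (8)·(4/11) + (-5)·(3/11) = 21/11.
II: (3)·(4/11) + (4)·(4/11) + (1)·(3/11) = 31/11.
III: (0)·(4/11) + (-8)·(4/11) + (-1)·(3/11) = -35/11.
IV: (6)·(4/11) + (5)·(4/11) + (1)·(3/11) = 47/11.
The best pure response is IV with expected payoff 47/11.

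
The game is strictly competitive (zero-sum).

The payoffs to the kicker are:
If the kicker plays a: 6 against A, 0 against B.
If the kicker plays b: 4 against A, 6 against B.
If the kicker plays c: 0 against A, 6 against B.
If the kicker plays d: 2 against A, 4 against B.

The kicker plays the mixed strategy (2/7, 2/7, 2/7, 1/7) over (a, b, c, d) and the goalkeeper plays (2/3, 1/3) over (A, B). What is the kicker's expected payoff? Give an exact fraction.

24/7

Against (2/3, 1/3), each row's expected payoff is a: 4; b: 14/3; c: 2; d: 8/3.
Taking the (2/7, 2/7, 2/7, 1/7)-weighted average: (2/7)·(4) + (2/7)·(14/3) + (2/7)·(2) + (1/7)·(8/3) = 24/7.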